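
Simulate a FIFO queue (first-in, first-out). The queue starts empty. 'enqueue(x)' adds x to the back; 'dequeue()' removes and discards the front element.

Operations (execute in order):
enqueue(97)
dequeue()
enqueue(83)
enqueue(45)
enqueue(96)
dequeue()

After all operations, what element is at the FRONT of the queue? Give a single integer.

Answer: 45

Derivation:
enqueue(97): queue = [97]
dequeue(): queue = []
enqueue(83): queue = [83]
enqueue(45): queue = [83, 45]
enqueue(96): queue = [83, 45, 96]
dequeue(): queue = [45, 96]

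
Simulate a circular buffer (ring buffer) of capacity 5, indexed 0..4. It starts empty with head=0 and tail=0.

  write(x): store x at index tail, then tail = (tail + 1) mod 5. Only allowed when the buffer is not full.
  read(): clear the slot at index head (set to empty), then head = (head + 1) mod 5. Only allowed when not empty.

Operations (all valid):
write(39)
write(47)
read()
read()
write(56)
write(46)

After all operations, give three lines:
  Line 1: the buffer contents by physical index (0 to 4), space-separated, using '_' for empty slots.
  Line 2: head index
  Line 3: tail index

write(39): buf=[39 _ _ _ _], head=0, tail=1, size=1
write(47): buf=[39 47 _ _ _], head=0, tail=2, size=2
read(): buf=[_ 47 _ _ _], head=1, tail=2, size=1
read(): buf=[_ _ _ _ _], head=2, tail=2, size=0
write(56): buf=[_ _ 56 _ _], head=2, tail=3, size=1
write(46): buf=[_ _ 56 46 _], head=2, tail=4, size=2

Answer: _ _ 56 46 _
2
4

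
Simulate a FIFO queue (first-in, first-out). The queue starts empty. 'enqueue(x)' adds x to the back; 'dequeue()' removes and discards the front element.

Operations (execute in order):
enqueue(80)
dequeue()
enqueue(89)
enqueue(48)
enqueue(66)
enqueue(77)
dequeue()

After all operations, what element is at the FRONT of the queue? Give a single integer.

Answer: 48

Derivation:
enqueue(80): queue = [80]
dequeue(): queue = []
enqueue(89): queue = [89]
enqueue(48): queue = [89, 48]
enqueue(66): queue = [89, 48, 66]
enqueue(77): queue = [89, 48, 66, 77]
dequeue(): queue = [48, 66, 77]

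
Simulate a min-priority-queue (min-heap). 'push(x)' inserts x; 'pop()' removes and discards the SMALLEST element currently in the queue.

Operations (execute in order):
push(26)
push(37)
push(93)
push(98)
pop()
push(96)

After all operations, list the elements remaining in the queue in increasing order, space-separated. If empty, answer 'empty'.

Answer: 37 93 96 98

Derivation:
push(26): heap contents = [26]
push(37): heap contents = [26, 37]
push(93): heap contents = [26, 37, 93]
push(98): heap contents = [26, 37, 93, 98]
pop() → 26: heap contents = [37, 93, 98]
push(96): heap contents = [37, 93, 96, 98]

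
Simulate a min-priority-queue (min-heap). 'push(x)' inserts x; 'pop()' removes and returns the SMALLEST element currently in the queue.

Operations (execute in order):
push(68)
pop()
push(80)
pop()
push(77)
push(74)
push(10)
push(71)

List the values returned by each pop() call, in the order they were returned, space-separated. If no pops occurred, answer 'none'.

push(68): heap contents = [68]
pop() → 68: heap contents = []
push(80): heap contents = [80]
pop() → 80: heap contents = []
push(77): heap contents = [77]
push(74): heap contents = [74, 77]
push(10): heap contents = [10, 74, 77]
push(71): heap contents = [10, 71, 74, 77]

Answer: 68 80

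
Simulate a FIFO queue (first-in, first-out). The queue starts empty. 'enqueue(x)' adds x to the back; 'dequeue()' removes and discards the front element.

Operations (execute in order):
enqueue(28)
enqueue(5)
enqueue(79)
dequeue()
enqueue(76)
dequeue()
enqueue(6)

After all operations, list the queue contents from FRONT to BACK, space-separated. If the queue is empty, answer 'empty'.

enqueue(28): [28]
enqueue(5): [28, 5]
enqueue(79): [28, 5, 79]
dequeue(): [5, 79]
enqueue(76): [5, 79, 76]
dequeue(): [79, 76]
enqueue(6): [79, 76, 6]

Answer: 79 76 6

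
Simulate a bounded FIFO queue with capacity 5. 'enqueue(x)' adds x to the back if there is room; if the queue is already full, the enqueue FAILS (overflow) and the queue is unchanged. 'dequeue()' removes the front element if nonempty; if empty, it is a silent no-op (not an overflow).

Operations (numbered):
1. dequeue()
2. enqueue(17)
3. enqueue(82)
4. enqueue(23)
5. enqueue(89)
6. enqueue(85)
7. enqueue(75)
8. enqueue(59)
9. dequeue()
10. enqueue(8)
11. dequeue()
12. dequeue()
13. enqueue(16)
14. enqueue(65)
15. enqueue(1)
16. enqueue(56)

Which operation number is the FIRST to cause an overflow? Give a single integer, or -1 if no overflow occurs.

Answer: 7

Derivation:
1. dequeue(): empty, no-op, size=0
2. enqueue(17): size=1
3. enqueue(82): size=2
4. enqueue(23): size=3
5. enqueue(89): size=4
6. enqueue(85): size=5
7. enqueue(75): size=5=cap → OVERFLOW (fail)
8. enqueue(59): size=5=cap → OVERFLOW (fail)
9. dequeue(): size=4
10. enqueue(8): size=5
11. dequeue(): size=4
12. dequeue(): size=3
13. enqueue(16): size=4
14. enqueue(65): size=5
15. enqueue(1): size=5=cap → OVERFLOW (fail)
16. enqueue(56): size=5=cap → OVERFLOW (fail)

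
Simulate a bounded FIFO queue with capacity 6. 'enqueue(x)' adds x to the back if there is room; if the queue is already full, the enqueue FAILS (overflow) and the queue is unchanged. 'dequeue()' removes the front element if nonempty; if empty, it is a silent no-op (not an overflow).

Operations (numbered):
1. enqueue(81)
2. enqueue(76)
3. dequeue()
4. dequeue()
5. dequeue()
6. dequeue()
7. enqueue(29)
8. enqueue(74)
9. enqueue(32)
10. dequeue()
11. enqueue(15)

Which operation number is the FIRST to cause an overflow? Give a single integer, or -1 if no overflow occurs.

1. enqueue(81): size=1
2. enqueue(76): size=2
3. dequeue(): size=1
4. dequeue(): size=0
5. dequeue(): empty, no-op, size=0
6. dequeue(): empty, no-op, size=0
7. enqueue(29): size=1
8. enqueue(74): size=2
9. enqueue(32): size=3
10. dequeue(): size=2
11. enqueue(15): size=3

Answer: -1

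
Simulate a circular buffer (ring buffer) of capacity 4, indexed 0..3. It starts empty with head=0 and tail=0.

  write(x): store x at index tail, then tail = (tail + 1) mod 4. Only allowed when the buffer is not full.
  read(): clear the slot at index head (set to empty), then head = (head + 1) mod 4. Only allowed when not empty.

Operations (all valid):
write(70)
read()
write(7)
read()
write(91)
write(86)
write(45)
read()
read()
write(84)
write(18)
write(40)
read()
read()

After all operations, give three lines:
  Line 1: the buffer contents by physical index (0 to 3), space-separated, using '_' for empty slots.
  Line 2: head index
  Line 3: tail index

write(70): buf=[70 _ _ _], head=0, tail=1, size=1
read(): buf=[_ _ _ _], head=1, tail=1, size=0
write(7): buf=[_ 7 _ _], head=1, tail=2, size=1
read(): buf=[_ _ _ _], head=2, tail=2, size=0
write(91): buf=[_ _ 91 _], head=2, tail=3, size=1
write(86): buf=[_ _ 91 86], head=2, tail=0, size=2
write(45): buf=[45 _ 91 86], head=2, tail=1, size=3
read(): buf=[45 _ _ 86], head=3, tail=1, size=2
read(): buf=[45 _ _ _], head=0, tail=1, size=1
write(84): buf=[45 84 _ _], head=0, tail=2, size=2
write(18): buf=[45 84 18 _], head=0, tail=3, size=3
write(40): buf=[45 84 18 40], head=0, tail=0, size=4
read(): buf=[_ 84 18 40], head=1, tail=0, size=3
read(): buf=[_ _ 18 40], head=2, tail=0, size=2

Answer: _ _ 18 40
2
0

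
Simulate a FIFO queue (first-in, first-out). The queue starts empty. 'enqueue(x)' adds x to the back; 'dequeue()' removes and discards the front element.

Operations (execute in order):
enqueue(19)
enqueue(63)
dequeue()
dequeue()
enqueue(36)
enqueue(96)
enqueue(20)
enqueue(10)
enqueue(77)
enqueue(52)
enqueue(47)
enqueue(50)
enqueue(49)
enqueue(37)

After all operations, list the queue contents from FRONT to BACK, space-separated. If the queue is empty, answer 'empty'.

enqueue(19): [19]
enqueue(63): [19, 63]
dequeue(): [63]
dequeue(): []
enqueue(36): [36]
enqueue(96): [36, 96]
enqueue(20): [36, 96, 20]
enqueue(10): [36, 96, 20, 10]
enqueue(77): [36, 96, 20, 10, 77]
enqueue(52): [36, 96, 20, 10, 77, 52]
enqueue(47): [36, 96, 20, 10, 77, 52, 47]
enqueue(50): [36, 96, 20, 10, 77, 52, 47, 50]
enqueue(49): [36, 96, 20, 10, 77, 52, 47, 50, 49]
enqueue(37): [36, 96, 20, 10, 77, 52, 47, 50, 49, 37]

Answer: 36 96 20 10 77 52 47 50 49 37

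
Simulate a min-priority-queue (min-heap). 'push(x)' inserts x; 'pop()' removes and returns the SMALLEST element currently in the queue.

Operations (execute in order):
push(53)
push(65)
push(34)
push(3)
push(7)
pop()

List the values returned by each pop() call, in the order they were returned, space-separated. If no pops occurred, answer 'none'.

Answer: 3

Derivation:
push(53): heap contents = [53]
push(65): heap contents = [53, 65]
push(34): heap contents = [34, 53, 65]
push(3): heap contents = [3, 34, 53, 65]
push(7): heap contents = [3, 7, 34, 53, 65]
pop() → 3: heap contents = [7, 34, 53, 65]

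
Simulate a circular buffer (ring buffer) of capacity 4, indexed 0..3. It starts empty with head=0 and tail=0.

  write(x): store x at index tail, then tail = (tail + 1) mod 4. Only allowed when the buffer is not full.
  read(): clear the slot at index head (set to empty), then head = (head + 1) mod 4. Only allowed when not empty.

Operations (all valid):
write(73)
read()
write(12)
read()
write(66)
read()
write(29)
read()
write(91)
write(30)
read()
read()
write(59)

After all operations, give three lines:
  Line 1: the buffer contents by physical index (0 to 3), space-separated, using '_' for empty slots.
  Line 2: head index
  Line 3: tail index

Answer: _ _ 59 _
2
3

Derivation:
write(73): buf=[73 _ _ _], head=0, tail=1, size=1
read(): buf=[_ _ _ _], head=1, tail=1, size=0
write(12): buf=[_ 12 _ _], head=1, tail=2, size=1
read(): buf=[_ _ _ _], head=2, tail=2, size=0
write(66): buf=[_ _ 66 _], head=2, tail=3, size=1
read(): buf=[_ _ _ _], head=3, tail=3, size=0
write(29): buf=[_ _ _ 29], head=3, tail=0, size=1
read(): buf=[_ _ _ _], head=0, tail=0, size=0
write(91): buf=[91 _ _ _], head=0, tail=1, size=1
write(30): buf=[91 30 _ _], head=0, tail=2, size=2
read(): buf=[_ 30 _ _], head=1, tail=2, size=1
read(): buf=[_ _ _ _], head=2, tail=2, size=0
write(59): buf=[_ _ 59 _], head=2, tail=3, size=1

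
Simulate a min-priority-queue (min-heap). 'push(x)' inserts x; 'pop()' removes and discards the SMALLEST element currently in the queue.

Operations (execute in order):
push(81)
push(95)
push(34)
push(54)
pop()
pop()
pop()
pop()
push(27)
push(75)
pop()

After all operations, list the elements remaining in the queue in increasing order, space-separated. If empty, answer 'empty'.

Answer: 75

Derivation:
push(81): heap contents = [81]
push(95): heap contents = [81, 95]
push(34): heap contents = [34, 81, 95]
push(54): heap contents = [34, 54, 81, 95]
pop() → 34: heap contents = [54, 81, 95]
pop() → 54: heap contents = [81, 95]
pop() → 81: heap contents = [95]
pop() → 95: heap contents = []
push(27): heap contents = [27]
push(75): heap contents = [27, 75]
pop() → 27: heap contents = [75]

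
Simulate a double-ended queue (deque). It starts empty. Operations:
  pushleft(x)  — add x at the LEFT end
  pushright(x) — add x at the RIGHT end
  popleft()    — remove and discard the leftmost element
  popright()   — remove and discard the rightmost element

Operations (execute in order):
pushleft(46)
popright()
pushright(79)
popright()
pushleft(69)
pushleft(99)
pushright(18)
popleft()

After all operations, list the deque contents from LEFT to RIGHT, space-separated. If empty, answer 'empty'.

Answer: 69 18

Derivation:
pushleft(46): [46]
popright(): []
pushright(79): [79]
popright(): []
pushleft(69): [69]
pushleft(99): [99, 69]
pushright(18): [99, 69, 18]
popleft(): [69, 18]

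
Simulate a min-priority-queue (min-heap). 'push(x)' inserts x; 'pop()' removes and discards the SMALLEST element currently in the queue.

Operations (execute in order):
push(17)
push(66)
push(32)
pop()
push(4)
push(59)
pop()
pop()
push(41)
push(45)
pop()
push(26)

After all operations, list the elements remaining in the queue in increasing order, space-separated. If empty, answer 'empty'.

Answer: 26 45 59 66

Derivation:
push(17): heap contents = [17]
push(66): heap contents = [17, 66]
push(32): heap contents = [17, 32, 66]
pop() → 17: heap contents = [32, 66]
push(4): heap contents = [4, 32, 66]
push(59): heap contents = [4, 32, 59, 66]
pop() → 4: heap contents = [32, 59, 66]
pop() → 32: heap contents = [59, 66]
push(41): heap contents = [41, 59, 66]
push(45): heap contents = [41, 45, 59, 66]
pop() → 41: heap contents = [45, 59, 66]
push(26): heap contents = [26, 45, 59, 66]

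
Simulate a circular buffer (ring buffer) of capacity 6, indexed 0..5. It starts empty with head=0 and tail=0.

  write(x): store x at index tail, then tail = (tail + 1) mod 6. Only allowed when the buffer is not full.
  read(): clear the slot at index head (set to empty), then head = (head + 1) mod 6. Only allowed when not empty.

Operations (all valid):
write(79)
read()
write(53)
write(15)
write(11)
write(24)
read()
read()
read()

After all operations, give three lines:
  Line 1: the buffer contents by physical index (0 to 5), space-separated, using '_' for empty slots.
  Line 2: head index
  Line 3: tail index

write(79): buf=[79 _ _ _ _ _], head=0, tail=1, size=1
read(): buf=[_ _ _ _ _ _], head=1, tail=1, size=0
write(53): buf=[_ 53 _ _ _ _], head=1, tail=2, size=1
write(15): buf=[_ 53 15 _ _ _], head=1, tail=3, size=2
write(11): buf=[_ 53 15 11 _ _], head=1, tail=4, size=3
write(24): buf=[_ 53 15 11 24 _], head=1, tail=5, size=4
read(): buf=[_ _ 15 11 24 _], head=2, tail=5, size=3
read(): buf=[_ _ _ 11 24 _], head=3, tail=5, size=2
read(): buf=[_ _ _ _ 24 _], head=4, tail=5, size=1

Answer: _ _ _ _ 24 _
4
5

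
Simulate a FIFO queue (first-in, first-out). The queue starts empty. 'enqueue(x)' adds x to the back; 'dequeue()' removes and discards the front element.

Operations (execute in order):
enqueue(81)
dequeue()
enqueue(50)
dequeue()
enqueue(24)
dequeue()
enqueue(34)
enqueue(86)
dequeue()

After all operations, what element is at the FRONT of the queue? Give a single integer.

enqueue(81): queue = [81]
dequeue(): queue = []
enqueue(50): queue = [50]
dequeue(): queue = []
enqueue(24): queue = [24]
dequeue(): queue = []
enqueue(34): queue = [34]
enqueue(86): queue = [34, 86]
dequeue(): queue = [86]

Answer: 86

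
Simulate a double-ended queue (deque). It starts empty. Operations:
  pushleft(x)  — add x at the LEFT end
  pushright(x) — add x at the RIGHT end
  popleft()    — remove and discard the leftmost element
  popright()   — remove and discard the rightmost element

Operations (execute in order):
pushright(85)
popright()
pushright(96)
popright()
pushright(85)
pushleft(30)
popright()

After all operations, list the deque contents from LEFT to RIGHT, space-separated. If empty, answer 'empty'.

pushright(85): [85]
popright(): []
pushright(96): [96]
popright(): []
pushright(85): [85]
pushleft(30): [30, 85]
popright(): [30]

Answer: 30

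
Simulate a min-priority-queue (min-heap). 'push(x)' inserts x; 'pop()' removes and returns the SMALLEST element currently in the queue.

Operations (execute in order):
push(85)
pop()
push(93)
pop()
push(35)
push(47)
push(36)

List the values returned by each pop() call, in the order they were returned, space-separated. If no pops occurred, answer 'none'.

push(85): heap contents = [85]
pop() → 85: heap contents = []
push(93): heap contents = [93]
pop() → 93: heap contents = []
push(35): heap contents = [35]
push(47): heap contents = [35, 47]
push(36): heap contents = [35, 36, 47]

Answer: 85 93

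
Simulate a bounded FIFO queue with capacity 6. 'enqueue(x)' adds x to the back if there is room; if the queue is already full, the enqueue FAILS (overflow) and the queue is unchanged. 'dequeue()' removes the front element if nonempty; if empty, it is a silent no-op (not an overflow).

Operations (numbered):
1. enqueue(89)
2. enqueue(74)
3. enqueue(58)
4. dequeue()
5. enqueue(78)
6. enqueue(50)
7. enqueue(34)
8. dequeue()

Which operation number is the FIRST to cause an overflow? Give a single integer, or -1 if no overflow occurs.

Answer: -1

Derivation:
1. enqueue(89): size=1
2. enqueue(74): size=2
3. enqueue(58): size=3
4. dequeue(): size=2
5. enqueue(78): size=3
6. enqueue(50): size=4
7. enqueue(34): size=5
8. dequeue(): size=4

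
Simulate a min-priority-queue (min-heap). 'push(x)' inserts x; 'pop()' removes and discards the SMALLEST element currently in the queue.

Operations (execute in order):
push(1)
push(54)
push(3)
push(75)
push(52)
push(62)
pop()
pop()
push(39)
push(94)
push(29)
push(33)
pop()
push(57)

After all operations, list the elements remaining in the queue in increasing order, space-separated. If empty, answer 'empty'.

Answer: 33 39 52 54 57 62 75 94

Derivation:
push(1): heap contents = [1]
push(54): heap contents = [1, 54]
push(3): heap contents = [1, 3, 54]
push(75): heap contents = [1, 3, 54, 75]
push(52): heap contents = [1, 3, 52, 54, 75]
push(62): heap contents = [1, 3, 52, 54, 62, 75]
pop() → 1: heap contents = [3, 52, 54, 62, 75]
pop() → 3: heap contents = [52, 54, 62, 75]
push(39): heap contents = [39, 52, 54, 62, 75]
push(94): heap contents = [39, 52, 54, 62, 75, 94]
push(29): heap contents = [29, 39, 52, 54, 62, 75, 94]
push(33): heap contents = [29, 33, 39, 52, 54, 62, 75, 94]
pop() → 29: heap contents = [33, 39, 52, 54, 62, 75, 94]
push(57): heap contents = [33, 39, 52, 54, 57, 62, 75, 94]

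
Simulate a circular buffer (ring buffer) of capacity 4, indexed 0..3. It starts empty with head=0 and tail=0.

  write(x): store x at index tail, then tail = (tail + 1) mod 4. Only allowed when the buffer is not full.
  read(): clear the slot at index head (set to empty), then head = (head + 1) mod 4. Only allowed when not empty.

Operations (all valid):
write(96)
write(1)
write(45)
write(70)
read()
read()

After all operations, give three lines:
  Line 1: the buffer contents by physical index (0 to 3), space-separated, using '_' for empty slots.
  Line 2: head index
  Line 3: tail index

write(96): buf=[96 _ _ _], head=0, tail=1, size=1
write(1): buf=[96 1 _ _], head=0, tail=2, size=2
write(45): buf=[96 1 45 _], head=0, tail=3, size=3
write(70): buf=[96 1 45 70], head=0, tail=0, size=4
read(): buf=[_ 1 45 70], head=1, tail=0, size=3
read(): buf=[_ _ 45 70], head=2, tail=0, size=2

Answer: _ _ 45 70
2
0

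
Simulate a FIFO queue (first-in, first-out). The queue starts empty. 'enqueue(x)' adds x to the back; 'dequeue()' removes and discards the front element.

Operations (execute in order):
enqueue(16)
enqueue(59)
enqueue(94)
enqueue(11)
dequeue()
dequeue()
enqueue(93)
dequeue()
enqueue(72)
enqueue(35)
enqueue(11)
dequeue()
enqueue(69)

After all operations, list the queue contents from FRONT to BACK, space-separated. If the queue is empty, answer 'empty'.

enqueue(16): [16]
enqueue(59): [16, 59]
enqueue(94): [16, 59, 94]
enqueue(11): [16, 59, 94, 11]
dequeue(): [59, 94, 11]
dequeue(): [94, 11]
enqueue(93): [94, 11, 93]
dequeue(): [11, 93]
enqueue(72): [11, 93, 72]
enqueue(35): [11, 93, 72, 35]
enqueue(11): [11, 93, 72, 35, 11]
dequeue(): [93, 72, 35, 11]
enqueue(69): [93, 72, 35, 11, 69]

Answer: 93 72 35 11 69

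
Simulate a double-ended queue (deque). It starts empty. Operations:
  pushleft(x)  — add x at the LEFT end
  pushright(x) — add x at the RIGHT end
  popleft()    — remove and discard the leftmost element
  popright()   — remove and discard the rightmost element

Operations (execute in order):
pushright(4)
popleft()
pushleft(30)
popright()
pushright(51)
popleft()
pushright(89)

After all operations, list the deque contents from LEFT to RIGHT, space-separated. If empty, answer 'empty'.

Answer: 89

Derivation:
pushright(4): [4]
popleft(): []
pushleft(30): [30]
popright(): []
pushright(51): [51]
popleft(): []
pushright(89): [89]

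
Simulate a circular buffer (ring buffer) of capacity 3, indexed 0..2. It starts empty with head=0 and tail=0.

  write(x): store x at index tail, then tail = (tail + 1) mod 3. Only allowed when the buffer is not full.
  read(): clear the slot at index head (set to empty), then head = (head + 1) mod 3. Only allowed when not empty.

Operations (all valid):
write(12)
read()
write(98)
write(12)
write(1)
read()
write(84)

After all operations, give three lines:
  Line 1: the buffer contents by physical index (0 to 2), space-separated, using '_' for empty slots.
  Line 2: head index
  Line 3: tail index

Answer: 1 84 12
2
2

Derivation:
write(12): buf=[12 _ _], head=0, tail=1, size=1
read(): buf=[_ _ _], head=1, tail=1, size=0
write(98): buf=[_ 98 _], head=1, tail=2, size=1
write(12): buf=[_ 98 12], head=1, tail=0, size=2
write(1): buf=[1 98 12], head=1, tail=1, size=3
read(): buf=[1 _ 12], head=2, tail=1, size=2
write(84): buf=[1 84 12], head=2, tail=2, size=3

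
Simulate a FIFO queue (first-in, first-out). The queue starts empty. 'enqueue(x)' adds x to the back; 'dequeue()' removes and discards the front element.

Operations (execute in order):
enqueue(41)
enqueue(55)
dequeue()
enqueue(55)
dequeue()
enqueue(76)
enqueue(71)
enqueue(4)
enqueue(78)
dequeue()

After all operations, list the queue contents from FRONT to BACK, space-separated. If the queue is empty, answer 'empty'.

enqueue(41): [41]
enqueue(55): [41, 55]
dequeue(): [55]
enqueue(55): [55, 55]
dequeue(): [55]
enqueue(76): [55, 76]
enqueue(71): [55, 76, 71]
enqueue(4): [55, 76, 71, 4]
enqueue(78): [55, 76, 71, 4, 78]
dequeue(): [76, 71, 4, 78]

Answer: 76 71 4 78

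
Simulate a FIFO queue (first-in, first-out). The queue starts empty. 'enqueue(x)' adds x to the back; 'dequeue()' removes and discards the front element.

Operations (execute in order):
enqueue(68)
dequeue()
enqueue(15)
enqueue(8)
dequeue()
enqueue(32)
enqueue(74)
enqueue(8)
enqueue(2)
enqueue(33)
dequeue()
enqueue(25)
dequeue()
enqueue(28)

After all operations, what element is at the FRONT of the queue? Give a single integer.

Answer: 74

Derivation:
enqueue(68): queue = [68]
dequeue(): queue = []
enqueue(15): queue = [15]
enqueue(8): queue = [15, 8]
dequeue(): queue = [8]
enqueue(32): queue = [8, 32]
enqueue(74): queue = [8, 32, 74]
enqueue(8): queue = [8, 32, 74, 8]
enqueue(2): queue = [8, 32, 74, 8, 2]
enqueue(33): queue = [8, 32, 74, 8, 2, 33]
dequeue(): queue = [32, 74, 8, 2, 33]
enqueue(25): queue = [32, 74, 8, 2, 33, 25]
dequeue(): queue = [74, 8, 2, 33, 25]
enqueue(28): queue = [74, 8, 2, 33, 25, 28]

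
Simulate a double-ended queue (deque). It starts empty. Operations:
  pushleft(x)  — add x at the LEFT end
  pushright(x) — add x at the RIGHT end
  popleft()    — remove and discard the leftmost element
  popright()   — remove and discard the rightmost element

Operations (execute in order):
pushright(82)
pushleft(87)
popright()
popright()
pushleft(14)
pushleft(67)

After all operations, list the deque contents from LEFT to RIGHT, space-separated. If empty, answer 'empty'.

pushright(82): [82]
pushleft(87): [87, 82]
popright(): [87]
popright(): []
pushleft(14): [14]
pushleft(67): [67, 14]

Answer: 67 14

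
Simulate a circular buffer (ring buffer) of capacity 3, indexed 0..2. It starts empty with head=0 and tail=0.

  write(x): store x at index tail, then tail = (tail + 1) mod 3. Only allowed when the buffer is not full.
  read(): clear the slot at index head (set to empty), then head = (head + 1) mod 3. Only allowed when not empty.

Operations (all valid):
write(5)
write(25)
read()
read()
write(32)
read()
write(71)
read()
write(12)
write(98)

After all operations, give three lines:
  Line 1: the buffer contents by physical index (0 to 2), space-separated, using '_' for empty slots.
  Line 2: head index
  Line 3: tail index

Answer: _ 12 98
1
0

Derivation:
write(5): buf=[5 _ _], head=0, tail=1, size=1
write(25): buf=[5 25 _], head=0, tail=2, size=2
read(): buf=[_ 25 _], head=1, tail=2, size=1
read(): buf=[_ _ _], head=2, tail=2, size=0
write(32): buf=[_ _ 32], head=2, tail=0, size=1
read(): buf=[_ _ _], head=0, tail=0, size=0
write(71): buf=[71 _ _], head=0, tail=1, size=1
read(): buf=[_ _ _], head=1, tail=1, size=0
write(12): buf=[_ 12 _], head=1, tail=2, size=1
write(98): buf=[_ 12 98], head=1, tail=0, size=2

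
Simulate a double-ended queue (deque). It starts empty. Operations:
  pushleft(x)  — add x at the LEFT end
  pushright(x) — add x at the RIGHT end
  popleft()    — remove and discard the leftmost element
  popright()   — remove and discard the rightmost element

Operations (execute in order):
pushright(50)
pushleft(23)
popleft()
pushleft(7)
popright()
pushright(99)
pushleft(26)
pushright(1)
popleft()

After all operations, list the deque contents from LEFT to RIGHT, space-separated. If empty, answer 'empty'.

Answer: 7 99 1

Derivation:
pushright(50): [50]
pushleft(23): [23, 50]
popleft(): [50]
pushleft(7): [7, 50]
popright(): [7]
pushright(99): [7, 99]
pushleft(26): [26, 7, 99]
pushright(1): [26, 7, 99, 1]
popleft(): [7, 99, 1]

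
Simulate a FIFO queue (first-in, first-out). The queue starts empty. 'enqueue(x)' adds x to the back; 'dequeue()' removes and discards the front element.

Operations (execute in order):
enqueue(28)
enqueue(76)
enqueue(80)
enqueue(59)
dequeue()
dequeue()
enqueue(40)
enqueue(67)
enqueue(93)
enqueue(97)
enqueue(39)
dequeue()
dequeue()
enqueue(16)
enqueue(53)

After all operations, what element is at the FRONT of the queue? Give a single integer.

enqueue(28): queue = [28]
enqueue(76): queue = [28, 76]
enqueue(80): queue = [28, 76, 80]
enqueue(59): queue = [28, 76, 80, 59]
dequeue(): queue = [76, 80, 59]
dequeue(): queue = [80, 59]
enqueue(40): queue = [80, 59, 40]
enqueue(67): queue = [80, 59, 40, 67]
enqueue(93): queue = [80, 59, 40, 67, 93]
enqueue(97): queue = [80, 59, 40, 67, 93, 97]
enqueue(39): queue = [80, 59, 40, 67, 93, 97, 39]
dequeue(): queue = [59, 40, 67, 93, 97, 39]
dequeue(): queue = [40, 67, 93, 97, 39]
enqueue(16): queue = [40, 67, 93, 97, 39, 16]
enqueue(53): queue = [40, 67, 93, 97, 39, 16, 53]

Answer: 40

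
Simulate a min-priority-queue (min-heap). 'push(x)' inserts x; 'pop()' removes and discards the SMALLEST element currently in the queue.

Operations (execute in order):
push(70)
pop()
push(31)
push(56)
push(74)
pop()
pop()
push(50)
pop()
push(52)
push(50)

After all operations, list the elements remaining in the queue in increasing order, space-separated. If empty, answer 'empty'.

Answer: 50 52 74

Derivation:
push(70): heap contents = [70]
pop() → 70: heap contents = []
push(31): heap contents = [31]
push(56): heap contents = [31, 56]
push(74): heap contents = [31, 56, 74]
pop() → 31: heap contents = [56, 74]
pop() → 56: heap contents = [74]
push(50): heap contents = [50, 74]
pop() → 50: heap contents = [74]
push(52): heap contents = [52, 74]
push(50): heap contents = [50, 52, 74]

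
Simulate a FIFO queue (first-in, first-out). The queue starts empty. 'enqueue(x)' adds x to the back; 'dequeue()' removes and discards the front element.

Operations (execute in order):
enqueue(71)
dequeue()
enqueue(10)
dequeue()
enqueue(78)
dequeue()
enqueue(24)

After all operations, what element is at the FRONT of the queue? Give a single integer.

enqueue(71): queue = [71]
dequeue(): queue = []
enqueue(10): queue = [10]
dequeue(): queue = []
enqueue(78): queue = [78]
dequeue(): queue = []
enqueue(24): queue = [24]

Answer: 24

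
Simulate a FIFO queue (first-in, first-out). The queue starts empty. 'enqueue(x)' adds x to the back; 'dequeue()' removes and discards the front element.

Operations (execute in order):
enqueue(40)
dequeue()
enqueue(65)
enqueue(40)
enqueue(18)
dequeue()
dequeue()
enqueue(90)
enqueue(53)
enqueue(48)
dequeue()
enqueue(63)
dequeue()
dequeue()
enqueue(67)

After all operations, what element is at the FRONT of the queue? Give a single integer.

enqueue(40): queue = [40]
dequeue(): queue = []
enqueue(65): queue = [65]
enqueue(40): queue = [65, 40]
enqueue(18): queue = [65, 40, 18]
dequeue(): queue = [40, 18]
dequeue(): queue = [18]
enqueue(90): queue = [18, 90]
enqueue(53): queue = [18, 90, 53]
enqueue(48): queue = [18, 90, 53, 48]
dequeue(): queue = [90, 53, 48]
enqueue(63): queue = [90, 53, 48, 63]
dequeue(): queue = [53, 48, 63]
dequeue(): queue = [48, 63]
enqueue(67): queue = [48, 63, 67]

Answer: 48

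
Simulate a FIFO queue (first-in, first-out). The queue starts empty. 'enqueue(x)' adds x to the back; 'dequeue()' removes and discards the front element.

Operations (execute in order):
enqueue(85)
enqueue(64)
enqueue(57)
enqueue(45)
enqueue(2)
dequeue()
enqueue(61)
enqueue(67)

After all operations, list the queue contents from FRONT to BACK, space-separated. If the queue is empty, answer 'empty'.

Answer: 64 57 45 2 61 67

Derivation:
enqueue(85): [85]
enqueue(64): [85, 64]
enqueue(57): [85, 64, 57]
enqueue(45): [85, 64, 57, 45]
enqueue(2): [85, 64, 57, 45, 2]
dequeue(): [64, 57, 45, 2]
enqueue(61): [64, 57, 45, 2, 61]
enqueue(67): [64, 57, 45, 2, 61, 67]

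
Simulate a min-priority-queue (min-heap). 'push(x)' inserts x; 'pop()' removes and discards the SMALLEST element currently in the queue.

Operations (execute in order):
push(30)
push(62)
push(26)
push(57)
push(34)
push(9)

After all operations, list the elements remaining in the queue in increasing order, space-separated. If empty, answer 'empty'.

push(30): heap contents = [30]
push(62): heap contents = [30, 62]
push(26): heap contents = [26, 30, 62]
push(57): heap contents = [26, 30, 57, 62]
push(34): heap contents = [26, 30, 34, 57, 62]
push(9): heap contents = [9, 26, 30, 34, 57, 62]

Answer: 9 26 30 34 57 62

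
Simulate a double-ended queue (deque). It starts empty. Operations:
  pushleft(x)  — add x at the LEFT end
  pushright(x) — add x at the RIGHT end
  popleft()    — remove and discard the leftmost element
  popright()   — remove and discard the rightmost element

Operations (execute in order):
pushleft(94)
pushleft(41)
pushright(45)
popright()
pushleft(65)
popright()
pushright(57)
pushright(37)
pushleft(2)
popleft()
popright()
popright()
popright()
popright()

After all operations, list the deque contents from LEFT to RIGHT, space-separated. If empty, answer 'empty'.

Answer: empty

Derivation:
pushleft(94): [94]
pushleft(41): [41, 94]
pushright(45): [41, 94, 45]
popright(): [41, 94]
pushleft(65): [65, 41, 94]
popright(): [65, 41]
pushright(57): [65, 41, 57]
pushright(37): [65, 41, 57, 37]
pushleft(2): [2, 65, 41, 57, 37]
popleft(): [65, 41, 57, 37]
popright(): [65, 41, 57]
popright(): [65, 41]
popright(): [65]
popright(): []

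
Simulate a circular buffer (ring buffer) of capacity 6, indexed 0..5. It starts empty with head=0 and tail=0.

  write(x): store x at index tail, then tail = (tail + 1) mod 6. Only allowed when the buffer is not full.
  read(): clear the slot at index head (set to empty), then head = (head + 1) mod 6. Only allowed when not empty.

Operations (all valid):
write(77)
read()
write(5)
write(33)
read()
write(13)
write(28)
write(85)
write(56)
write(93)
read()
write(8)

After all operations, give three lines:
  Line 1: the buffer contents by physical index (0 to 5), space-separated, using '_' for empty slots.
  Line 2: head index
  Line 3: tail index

write(77): buf=[77 _ _ _ _ _], head=0, tail=1, size=1
read(): buf=[_ _ _ _ _ _], head=1, tail=1, size=0
write(5): buf=[_ 5 _ _ _ _], head=1, tail=2, size=1
write(33): buf=[_ 5 33 _ _ _], head=1, tail=3, size=2
read(): buf=[_ _ 33 _ _ _], head=2, tail=3, size=1
write(13): buf=[_ _ 33 13 _ _], head=2, tail=4, size=2
write(28): buf=[_ _ 33 13 28 _], head=2, tail=5, size=3
write(85): buf=[_ _ 33 13 28 85], head=2, tail=0, size=4
write(56): buf=[56 _ 33 13 28 85], head=2, tail=1, size=5
write(93): buf=[56 93 33 13 28 85], head=2, tail=2, size=6
read(): buf=[56 93 _ 13 28 85], head=3, tail=2, size=5
write(8): buf=[56 93 8 13 28 85], head=3, tail=3, size=6

Answer: 56 93 8 13 28 85
3
3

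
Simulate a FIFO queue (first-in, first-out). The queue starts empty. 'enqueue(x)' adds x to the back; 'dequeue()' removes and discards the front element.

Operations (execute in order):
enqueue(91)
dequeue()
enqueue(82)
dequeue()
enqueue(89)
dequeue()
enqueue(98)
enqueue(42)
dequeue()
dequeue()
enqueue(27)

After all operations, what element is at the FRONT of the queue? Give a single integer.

enqueue(91): queue = [91]
dequeue(): queue = []
enqueue(82): queue = [82]
dequeue(): queue = []
enqueue(89): queue = [89]
dequeue(): queue = []
enqueue(98): queue = [98]
enqueue(42): queue = [98, 42]
dequeue(): queue = [42]
dequeue(): queue = []
enqueue(27): queue = [27]

Answer: 27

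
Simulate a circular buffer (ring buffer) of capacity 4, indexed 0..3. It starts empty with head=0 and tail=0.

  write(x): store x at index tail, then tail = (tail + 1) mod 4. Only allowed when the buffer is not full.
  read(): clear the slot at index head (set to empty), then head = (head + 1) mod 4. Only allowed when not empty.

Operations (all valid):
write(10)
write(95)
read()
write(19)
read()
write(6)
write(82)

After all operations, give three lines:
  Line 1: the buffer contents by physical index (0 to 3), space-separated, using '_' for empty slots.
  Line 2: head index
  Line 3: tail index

write(10): buf=[10 _ _ _], head=0, tail=1, size=1
write(95): buf=[10 95 _ _], head=0, tail=2, size=2
read(): buf=[_ 95 _ _], head=1, tail=2, size=1
write(19): buf=[_ 95 19 _], head=1, tail=3, size=2
read(): buf=[_ _ 19 _], head=2, tail=3, size=1
write(6): buf=[_ _ 19 6], head=2, tail=0, size=2
write(82): buf=[82 _ 19 6], head=2, tail=1, size=3

Answer: 82 _ 19 6
2
1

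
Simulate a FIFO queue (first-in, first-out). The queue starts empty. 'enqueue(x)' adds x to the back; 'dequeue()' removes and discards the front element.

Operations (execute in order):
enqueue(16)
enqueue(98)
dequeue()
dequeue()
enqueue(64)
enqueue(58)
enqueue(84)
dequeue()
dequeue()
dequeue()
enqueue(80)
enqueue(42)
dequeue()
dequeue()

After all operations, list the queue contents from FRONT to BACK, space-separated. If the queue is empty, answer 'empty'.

Answer: empty

Derivation:
enqueue(16): [16]
enqueue(98): [16, 98]
dequeue(): [98]
dequeue(): []
enqueue(64): [64]
enqueue(58): [64, 58]
enqueue(84): [64, 58, 84]
dequeue(): [58, 84]
dequeue(): [84]
dequeue(): []
enqueue(80): [80]
enqueue(42): [80, 42]
dequeue(): [42]
dequeue(): []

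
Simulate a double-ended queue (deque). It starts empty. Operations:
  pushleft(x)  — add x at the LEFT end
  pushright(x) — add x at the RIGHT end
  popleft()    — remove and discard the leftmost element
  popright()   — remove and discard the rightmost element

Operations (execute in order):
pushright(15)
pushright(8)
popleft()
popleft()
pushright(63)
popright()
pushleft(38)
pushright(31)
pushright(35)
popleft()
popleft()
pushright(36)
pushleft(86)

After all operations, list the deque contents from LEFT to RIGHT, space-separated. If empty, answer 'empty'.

Answer: 86 35 36

Derivation:
pushright(15): [15]
pushright(8): [15, 8]
popleft(): [8]
popleft(): []
pushright(63): [63]
popright(): []
pushleft(38): [38]
pushright(31): [38, 31]
pushright(35): [38, 31, 35]
popleft(): [31, 35]
popleft(): [35]
pushright(36): [35, 36]
pushleft(86): [86, 35, 36]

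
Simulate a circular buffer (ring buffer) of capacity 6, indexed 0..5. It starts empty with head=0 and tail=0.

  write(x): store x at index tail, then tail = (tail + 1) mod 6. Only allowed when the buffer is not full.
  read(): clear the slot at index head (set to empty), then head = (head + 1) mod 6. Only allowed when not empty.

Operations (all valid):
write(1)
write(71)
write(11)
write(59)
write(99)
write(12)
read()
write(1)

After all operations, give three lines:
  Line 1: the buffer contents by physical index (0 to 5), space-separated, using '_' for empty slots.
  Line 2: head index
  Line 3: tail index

write(1): buf=[1 _ _ _ _ _], head=0, tail=1, size=1
write(71): buf=[1 71 _ _ _ _], head=0, tail=2, size=2
write(11): buf=[1 71 11 _ _ _], head=0, tail=3, size=3
write(59): buf=[1 71 11 59 _ _], head=0, tail=4, size=4
write(99): buf=[1 71 11 59 99 _], head=0, tail=5, size=5
write(12): buf=[1 71 11 59 99 12], head=0, tail=0, size=6
read(): buf=[_ 71 11 59 99 12], head=1, tail=0, size=5
write(1): buf=[1 71 11 59 99 12], head=1, tail=1, size=6

Answer: 1 71 11 59 99 12
1
1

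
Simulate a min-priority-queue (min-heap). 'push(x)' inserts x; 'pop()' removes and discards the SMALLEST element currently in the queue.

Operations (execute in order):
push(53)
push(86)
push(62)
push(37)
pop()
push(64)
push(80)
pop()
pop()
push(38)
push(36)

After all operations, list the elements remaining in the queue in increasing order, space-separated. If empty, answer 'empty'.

Answer: 36 38 64 80 86

Derivation:
push(53): heap contents = [53]
push(86): heap contents = [53, 86]
push(62): heap contents = [53, 62, 86]
push(37): heap contents = [37, 53, 62, 86]
pop() → 37: heap contents = [53, 62, 86]
push(64): heap contents = [53, 62, 64, 86]
push(80): heap contents = [53, 62, 64, 80, 86]
pop() → 53: heap contents = [62, 64, 80, 86]
pop() → 62: heap contents = [64, 80, 86]
push(38): heap contents = [38, 64, 80, 86]
push(36): heap contents = [36, 38, 64, 80, 86]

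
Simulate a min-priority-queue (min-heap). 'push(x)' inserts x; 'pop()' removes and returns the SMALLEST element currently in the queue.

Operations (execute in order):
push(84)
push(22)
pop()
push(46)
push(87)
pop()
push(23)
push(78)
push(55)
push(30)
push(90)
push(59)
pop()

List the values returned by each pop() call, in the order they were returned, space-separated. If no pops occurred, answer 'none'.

push(84): heap contents = [84]
push(22): heap contents = [22, 84]
pop() → 22: heap contents = [84]
push(46): heap contents = [46, 84]
push(87): heap contents = [46, 84, 87]
pop() → 46: heap contents = [84, 87]
push(23): heap contents = [23, 84, 87]
push(78): heap contents = [23, 78, 84, 87]
push(55): heap contents = [23, 55, 78, 84, 87]
push(30): heap contents = [23, 30, 55, 78, 84, 87]
push(90): heap contents = [23, 30, 55, 78, 84, 87, 90]
push(59): heap contents = [23, 30, 55, 59, 78, 84, 87, 90]
pop() → 23: heap contents = [30, 55, 59, 78, 84, 87, 90]

Answer: 22 46 23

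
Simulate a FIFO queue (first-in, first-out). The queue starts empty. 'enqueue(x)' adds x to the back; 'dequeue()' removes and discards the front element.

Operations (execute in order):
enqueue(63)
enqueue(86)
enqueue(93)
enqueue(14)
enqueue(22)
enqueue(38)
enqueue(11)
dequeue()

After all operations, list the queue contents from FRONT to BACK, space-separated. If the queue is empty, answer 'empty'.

enqueue(63): [63]
enqueue(86): [63, 86]
enqueue(93): [63, 86, 93]
enqueue(14): [63, 86, 93, 14]
enqueue(22): [63, 86, 93, 14, 22]
enqueue(38): [63, 86, 93, 14, 22, 38]
enqueue(11): [63, 86, 93, 14, 22, 38, 11]
dequeue(): [86, 93, 14, 22, 38, 11]

Answer: 86 93 14 22 38 11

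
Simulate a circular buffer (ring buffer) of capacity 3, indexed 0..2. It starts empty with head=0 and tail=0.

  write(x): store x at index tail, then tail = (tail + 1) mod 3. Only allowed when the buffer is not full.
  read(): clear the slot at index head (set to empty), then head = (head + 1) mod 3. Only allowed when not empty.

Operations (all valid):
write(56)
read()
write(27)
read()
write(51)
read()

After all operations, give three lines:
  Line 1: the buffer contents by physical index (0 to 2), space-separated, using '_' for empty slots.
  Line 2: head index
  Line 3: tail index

write(56): buf=[56 _ _], head=0, tail=1, size=1
read(): buf=[_ _ _], head=1, tail=1, size=0
write(27): buf=[_ 27 _], head=1, tail=2, size=1
read(): buf=[_ _ _], head=2, tail=2, size=0
write(51): buf=[_ _ 51], head=2, tail=0, size=1
read(): buf=[_ _ _], head=0, tail=0, size=0

Answer: _ _ _
0
0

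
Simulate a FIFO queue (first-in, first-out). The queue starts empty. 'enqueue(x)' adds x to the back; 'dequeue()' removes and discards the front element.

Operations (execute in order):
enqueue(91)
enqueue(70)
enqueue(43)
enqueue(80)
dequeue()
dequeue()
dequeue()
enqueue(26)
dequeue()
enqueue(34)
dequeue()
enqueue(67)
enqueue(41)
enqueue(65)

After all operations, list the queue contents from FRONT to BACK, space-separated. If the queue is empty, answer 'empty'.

enqueue(91): [91]
enqueue(70): [91, 70]
enqueue(43): [91, 70, 43]
enqueue(80): [91, 70, 43, 80]
dequeue(): [70, 43, 80]
dequeue(): [43, 80]
dequeue(): [80]
enqueue(26): [80, 26]
dequeue(): [26]
enqueue(34): [26, 34]
dequeue(): [34]
enqueue(67): [34, 67]
enqueue(41): [34, 67, 41]
enqueue(65): [34, 67, 41, 65]

Answer: 34 67 41 65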